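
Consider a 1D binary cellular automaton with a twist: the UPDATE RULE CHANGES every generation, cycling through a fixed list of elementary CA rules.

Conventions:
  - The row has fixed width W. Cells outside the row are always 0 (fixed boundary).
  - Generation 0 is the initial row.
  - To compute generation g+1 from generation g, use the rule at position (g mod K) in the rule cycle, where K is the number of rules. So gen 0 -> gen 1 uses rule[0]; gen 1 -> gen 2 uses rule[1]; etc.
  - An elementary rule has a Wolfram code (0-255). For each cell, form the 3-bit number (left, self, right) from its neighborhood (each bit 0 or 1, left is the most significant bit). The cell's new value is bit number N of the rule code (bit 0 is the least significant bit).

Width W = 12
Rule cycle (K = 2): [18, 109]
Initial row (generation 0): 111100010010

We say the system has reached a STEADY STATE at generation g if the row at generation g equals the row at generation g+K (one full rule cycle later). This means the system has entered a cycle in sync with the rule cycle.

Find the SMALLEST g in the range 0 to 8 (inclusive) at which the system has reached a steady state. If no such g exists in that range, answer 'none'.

Gen 0: 111100010010
Gen 1 (rule 18): 000010101101
Gen 2 (rule 109): 111011111111
Gen 3 (rule 18): 000000000000
Gen 4 (rule 109): 111111111111
Gen 5 (rule 18): 000000000000
Gen 6 (rule 109): 111111111111
Gen 7 (rule 18): 000000000000
Gen 8 (rule 109): 111111111111
Gen 9 (rule 18): 000000000000
Gen 10 (rule 109): 111111111111

Answer: 3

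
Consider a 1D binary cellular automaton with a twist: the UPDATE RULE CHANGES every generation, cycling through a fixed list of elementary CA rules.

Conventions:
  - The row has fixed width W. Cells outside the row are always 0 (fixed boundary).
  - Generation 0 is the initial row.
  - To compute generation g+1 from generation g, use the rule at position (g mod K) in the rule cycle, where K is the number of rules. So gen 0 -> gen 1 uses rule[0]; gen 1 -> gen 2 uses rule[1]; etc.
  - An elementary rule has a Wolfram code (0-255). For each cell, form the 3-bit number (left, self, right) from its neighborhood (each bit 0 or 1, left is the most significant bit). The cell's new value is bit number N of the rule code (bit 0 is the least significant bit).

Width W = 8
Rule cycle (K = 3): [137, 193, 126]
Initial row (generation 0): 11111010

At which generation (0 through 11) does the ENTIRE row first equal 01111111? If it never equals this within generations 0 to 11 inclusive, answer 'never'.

Answer: never

Derivation:
Gen 0: 11111010
Gen 1 (rule 137): 11110000
Gen 2 (rule 193): 01110111
Gen 3 (rule 126): 11011101
Gen 4 (rule 137): 10011000
Gen 5 (rule 193): 00001011
Gen 6 (rule 126): 00011111
Gen 7 (rule 137): 11011110
Gen 8 (rule 193): 01001110
Gen 9 (rule 126): 11111011
Gen 10 (rule 137): 11110010
Gen 11 (rule 193): 01110000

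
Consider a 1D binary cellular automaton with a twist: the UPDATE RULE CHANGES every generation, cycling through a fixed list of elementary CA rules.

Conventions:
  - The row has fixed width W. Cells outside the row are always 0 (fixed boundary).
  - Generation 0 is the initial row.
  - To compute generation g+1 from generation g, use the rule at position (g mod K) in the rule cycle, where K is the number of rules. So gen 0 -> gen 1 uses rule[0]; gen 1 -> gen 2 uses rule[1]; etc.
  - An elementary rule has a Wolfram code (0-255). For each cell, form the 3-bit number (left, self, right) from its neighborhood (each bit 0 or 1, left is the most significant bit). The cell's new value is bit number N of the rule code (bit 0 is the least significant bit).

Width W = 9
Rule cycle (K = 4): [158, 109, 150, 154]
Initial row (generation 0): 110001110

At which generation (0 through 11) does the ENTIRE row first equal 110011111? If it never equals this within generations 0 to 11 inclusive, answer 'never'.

Gen 0: 110001110
Gen 1 (rule 158): 101011101
Gen 2 (rule 109): 111110111
Gen 3 (rule 150): 011100010
Gen 4 (rule 154): 111010101
Gen 5 (rule 158): 110010101
Gen 6 (rule 109): 110011111
Gen 7 (rule 150): 001101110
Gen 8 (rule 154): 011001101
Gen 9 (rule 158): 110111001
Gen 10 (rule 109): 111101001
Gen 11 (rule 150): 011001111

Answer: 6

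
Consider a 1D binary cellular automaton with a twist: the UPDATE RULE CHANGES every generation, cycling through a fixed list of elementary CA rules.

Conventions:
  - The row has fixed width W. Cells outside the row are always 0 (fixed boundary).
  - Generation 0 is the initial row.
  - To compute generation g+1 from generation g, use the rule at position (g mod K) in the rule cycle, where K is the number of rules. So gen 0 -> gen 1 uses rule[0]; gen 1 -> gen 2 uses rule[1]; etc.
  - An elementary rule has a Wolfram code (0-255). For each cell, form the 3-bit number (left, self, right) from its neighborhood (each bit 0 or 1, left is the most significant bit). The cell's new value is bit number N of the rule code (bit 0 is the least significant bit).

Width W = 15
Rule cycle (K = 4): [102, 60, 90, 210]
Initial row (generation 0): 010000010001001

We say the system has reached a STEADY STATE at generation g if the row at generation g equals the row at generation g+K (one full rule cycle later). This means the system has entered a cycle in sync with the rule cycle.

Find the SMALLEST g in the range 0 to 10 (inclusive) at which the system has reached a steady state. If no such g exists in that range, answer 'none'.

Gen 0: 010000010001001
Gen 1 (rule 102): 110000110011011
Gen 2 (rule 60): 101000101010110
Gen 3 (rule 90): 000101000000111
Gen 4 (rule 210): 001000100001011
Gen 5 (rule 102): 011001100011101
Gen 6 (rule 60): 010101010010011
Gen 7 (rule 90): 100000001101111
Gen 8 (rule 210): 010000010100111
Gen 9 (rule 102): 110000111101001
Gen 10 (rule 60): 101000100011101
Gen 11 (rule 90): 000101010110100
Gen 12 (rule 210): 001000000010010
Gen 13 (rule 102): 011000000110110
Gen 14 (rule 60): 010100000101101

Answer: none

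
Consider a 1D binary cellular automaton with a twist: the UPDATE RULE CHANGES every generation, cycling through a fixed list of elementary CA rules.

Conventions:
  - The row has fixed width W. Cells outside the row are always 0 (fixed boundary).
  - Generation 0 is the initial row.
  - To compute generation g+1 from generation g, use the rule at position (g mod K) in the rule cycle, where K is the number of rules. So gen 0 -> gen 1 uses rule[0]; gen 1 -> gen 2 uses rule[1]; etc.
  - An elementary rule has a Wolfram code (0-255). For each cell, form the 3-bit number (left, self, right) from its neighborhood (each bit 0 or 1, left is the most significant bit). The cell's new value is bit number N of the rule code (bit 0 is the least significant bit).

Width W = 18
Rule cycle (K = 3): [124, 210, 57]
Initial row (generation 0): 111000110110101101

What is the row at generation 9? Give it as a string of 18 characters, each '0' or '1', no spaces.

Answer: 011001100100111001

Derivation:
Gen 0: 111000110110101101
Gen 1 (rule 124): 101100111111111111
Gen 2 (rule 210): 000111011111111111
Gen 3 (rule 57): 110100110000000000
Gen 4 (rule 124): 111110111000000000
Gen 5 (rule 210): 011110011100000000
Gen 6 (rule 57): 010001010011111111
Gen 7 (rule 124): 011001111010000001
Gen 8 (rule 210): 101110111001000010
Gen 9 (rule 57): 011001100100111001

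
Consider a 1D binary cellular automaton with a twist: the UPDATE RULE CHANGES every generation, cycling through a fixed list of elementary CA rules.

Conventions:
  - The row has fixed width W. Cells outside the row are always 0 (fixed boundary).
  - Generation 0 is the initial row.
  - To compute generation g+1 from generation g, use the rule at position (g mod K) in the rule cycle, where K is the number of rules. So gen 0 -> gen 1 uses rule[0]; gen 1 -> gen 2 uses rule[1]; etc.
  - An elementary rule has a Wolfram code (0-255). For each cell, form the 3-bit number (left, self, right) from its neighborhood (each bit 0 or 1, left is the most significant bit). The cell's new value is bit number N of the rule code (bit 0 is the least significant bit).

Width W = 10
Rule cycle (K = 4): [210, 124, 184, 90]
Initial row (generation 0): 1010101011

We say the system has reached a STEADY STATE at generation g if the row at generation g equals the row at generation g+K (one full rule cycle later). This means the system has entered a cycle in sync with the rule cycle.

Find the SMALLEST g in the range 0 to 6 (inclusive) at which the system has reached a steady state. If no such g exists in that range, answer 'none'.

Gen 0: 1010101011
Gen 1 (rule 210): 0000000001
Gen 2 (rule 124): 0000000001
Gen 3 (rule 184): 0000000000
Gen 4 (rule 90): 0000000000
Gen 5 (rule 210): 0000000000
Gen 6 (rule 124): 0000000000
Gen 7 (rule 184): 0000000000
Gen 8 (rule 90): 0000000000
Gen 9 (rule 210): 0000000000
Gen 10 (rule 124): 0000000000

Answer: 3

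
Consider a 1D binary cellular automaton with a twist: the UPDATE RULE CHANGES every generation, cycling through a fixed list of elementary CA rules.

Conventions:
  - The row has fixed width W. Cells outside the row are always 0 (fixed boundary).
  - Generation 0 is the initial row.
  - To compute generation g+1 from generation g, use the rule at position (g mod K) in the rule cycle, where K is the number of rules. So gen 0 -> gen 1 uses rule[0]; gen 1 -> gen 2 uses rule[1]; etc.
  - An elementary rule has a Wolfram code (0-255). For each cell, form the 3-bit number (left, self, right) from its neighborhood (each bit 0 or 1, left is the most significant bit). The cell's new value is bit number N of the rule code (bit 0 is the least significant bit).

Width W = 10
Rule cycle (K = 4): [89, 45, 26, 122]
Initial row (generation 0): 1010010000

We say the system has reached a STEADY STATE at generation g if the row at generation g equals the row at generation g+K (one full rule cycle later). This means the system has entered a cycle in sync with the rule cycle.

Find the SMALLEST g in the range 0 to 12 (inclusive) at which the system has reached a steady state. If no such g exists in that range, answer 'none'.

Answer: none

Derivation:
Gen 0: 1010010000
Gen 1 (rule 89): 0001001111
Gen 2 (rule 45): 1101001000
Gen 3 (rule 26): 1000110100
Gen 4 (rule 122): 0101111010
Gen 5 (rule 89): 0001001001
Gen 6 (rule 45): 1101001001
Gen 7 (rule 26): 1000110110
Gen 8 (rule 122): 0101111111
Gen 9 (rule 89): 0001000001
Gen 10 (rule 45): 1101011101
Gen 11 (rule 26): 1000010000
Gen 12 (rule 122): 0100101000
Gen 13 (rule 89): 0010000111
Gen 14 (rule 45): 1010110100
Gen 15 (rule 26): 0000100010
Gen 16 (rule 122): 0001010101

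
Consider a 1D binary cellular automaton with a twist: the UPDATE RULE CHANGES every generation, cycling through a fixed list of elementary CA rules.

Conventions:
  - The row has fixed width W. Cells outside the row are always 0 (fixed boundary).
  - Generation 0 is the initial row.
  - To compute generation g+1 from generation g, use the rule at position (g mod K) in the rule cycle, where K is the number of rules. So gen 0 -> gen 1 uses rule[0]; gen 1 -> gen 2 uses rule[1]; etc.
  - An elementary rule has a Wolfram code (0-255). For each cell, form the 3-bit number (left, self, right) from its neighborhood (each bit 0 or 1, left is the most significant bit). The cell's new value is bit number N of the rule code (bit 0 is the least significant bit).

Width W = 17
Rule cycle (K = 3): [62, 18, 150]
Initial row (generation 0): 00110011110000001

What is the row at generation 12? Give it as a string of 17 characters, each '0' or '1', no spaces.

Gen 0: 00110011110000001
Gen 1 (rule 62): 01101110001000011
Gen 2 (rule 18): 10000001010100100
Gen 3 (rule 150): 11000011010111110
Gen 4 (rule 62): 10100110111100001
Gen 5 (rule 18): 00011000000010010
Gen 6 (rule 150): 00100100000111111
Gen 7 (rule 62): 01111110001100000
Gen 8 (rule 18): 10000001010010000
Gen 9 (rule 150): 11000011011111000
Gen 10 (rule 62): 10100110110000100
Gen 11 (rule 18): 00011000001001010
Gen 12 (rule 150): 00100100011111011

Answer: 00100100011111011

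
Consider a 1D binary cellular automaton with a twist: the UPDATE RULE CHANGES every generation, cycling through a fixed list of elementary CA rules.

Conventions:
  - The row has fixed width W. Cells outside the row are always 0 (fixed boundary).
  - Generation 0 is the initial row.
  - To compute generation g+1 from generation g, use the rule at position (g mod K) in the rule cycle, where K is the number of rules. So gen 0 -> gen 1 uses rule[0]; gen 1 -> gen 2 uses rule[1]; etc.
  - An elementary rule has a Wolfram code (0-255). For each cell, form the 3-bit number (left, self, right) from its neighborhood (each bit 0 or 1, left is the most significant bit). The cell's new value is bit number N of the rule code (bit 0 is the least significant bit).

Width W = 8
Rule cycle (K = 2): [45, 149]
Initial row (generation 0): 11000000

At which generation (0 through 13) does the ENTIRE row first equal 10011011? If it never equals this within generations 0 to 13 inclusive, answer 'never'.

Gen 0: 11000000
Gen 1 (rule 45): 10011111
Gen 2 (rule 149): 11001110
Gen 3 (rule 45): 10001000
Gen 4 (rule 149): 11101111
Gen 5 (rule 45): 10011000
Gen 6 (rule 149): 11000111
Gen 7 (rule 45): 10010100
Gen 8 (rule 149): 11010111
Gen 9 (rule 45): 10111100
Gen 10 (rule 149): 10011011
Gen 11 (rule 45): 10010110
Gen 12 (rule 149): 11010001
Gen 13 (rule 45): 10110101

Answer: 10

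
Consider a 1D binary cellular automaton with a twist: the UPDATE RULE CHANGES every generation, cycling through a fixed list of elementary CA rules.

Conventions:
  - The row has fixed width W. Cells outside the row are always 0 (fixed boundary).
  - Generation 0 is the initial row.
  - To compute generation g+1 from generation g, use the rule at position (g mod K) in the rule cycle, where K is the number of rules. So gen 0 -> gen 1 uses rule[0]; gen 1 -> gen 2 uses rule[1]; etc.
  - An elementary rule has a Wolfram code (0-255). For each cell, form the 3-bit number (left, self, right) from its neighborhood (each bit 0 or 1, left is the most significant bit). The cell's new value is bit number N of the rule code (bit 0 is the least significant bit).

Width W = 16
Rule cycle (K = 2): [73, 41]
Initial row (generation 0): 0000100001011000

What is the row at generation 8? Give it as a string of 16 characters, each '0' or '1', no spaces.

Answer: 1111100000100100

Derivation:
Gen 0: 0000100001011000
Gen 1 (rule 73): 1110001100011011
Gen 2 (rule 41): 1000101001010110
Gen 3 (rule 73): 0010000000000110
Gen 4 (rule 41): 1000111111110100
Gen 5 (rule 73): 0010100000010001
Gen 6 (rule 41): 1001001111000100
Gen 7 (rule 73): 0000001001010001
Gen 8 (rule 41): 1111100000100100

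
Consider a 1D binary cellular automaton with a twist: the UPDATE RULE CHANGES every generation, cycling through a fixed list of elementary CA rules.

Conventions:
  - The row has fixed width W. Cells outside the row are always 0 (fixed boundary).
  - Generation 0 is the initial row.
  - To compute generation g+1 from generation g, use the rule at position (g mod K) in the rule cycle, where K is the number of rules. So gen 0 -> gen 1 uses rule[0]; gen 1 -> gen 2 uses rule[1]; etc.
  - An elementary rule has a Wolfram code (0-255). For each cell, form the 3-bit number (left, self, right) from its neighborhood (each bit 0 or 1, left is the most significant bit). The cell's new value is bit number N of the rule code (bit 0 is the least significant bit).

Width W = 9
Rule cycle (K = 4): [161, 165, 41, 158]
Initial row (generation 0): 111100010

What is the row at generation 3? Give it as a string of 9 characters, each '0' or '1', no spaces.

Answer: 111100110

Derivation:
Gen 0: 111100010
Gen 1 (rule 161): 011001000
Gen 2 (rule 165): 000001011
Gen 3 (rule 41): 111100110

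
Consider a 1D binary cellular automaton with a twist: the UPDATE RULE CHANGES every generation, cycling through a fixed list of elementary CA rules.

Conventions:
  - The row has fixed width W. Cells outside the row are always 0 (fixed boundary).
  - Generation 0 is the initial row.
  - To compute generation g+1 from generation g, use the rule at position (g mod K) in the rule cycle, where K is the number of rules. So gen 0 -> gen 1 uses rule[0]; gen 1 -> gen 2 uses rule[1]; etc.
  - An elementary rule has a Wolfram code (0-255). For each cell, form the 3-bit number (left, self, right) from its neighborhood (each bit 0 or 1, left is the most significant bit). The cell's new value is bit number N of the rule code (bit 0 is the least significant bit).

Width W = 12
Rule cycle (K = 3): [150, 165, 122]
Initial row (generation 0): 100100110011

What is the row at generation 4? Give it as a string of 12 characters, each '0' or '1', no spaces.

Answer: 001100100111

Derivation:
Gen 0: 100100110011
Gen 1 (rule 150): 111111001100
Gen 2 (rule 165): 011110000001
Gen 3 (rule 122): 110011000010
Gen 4 (rule 150): 001100100111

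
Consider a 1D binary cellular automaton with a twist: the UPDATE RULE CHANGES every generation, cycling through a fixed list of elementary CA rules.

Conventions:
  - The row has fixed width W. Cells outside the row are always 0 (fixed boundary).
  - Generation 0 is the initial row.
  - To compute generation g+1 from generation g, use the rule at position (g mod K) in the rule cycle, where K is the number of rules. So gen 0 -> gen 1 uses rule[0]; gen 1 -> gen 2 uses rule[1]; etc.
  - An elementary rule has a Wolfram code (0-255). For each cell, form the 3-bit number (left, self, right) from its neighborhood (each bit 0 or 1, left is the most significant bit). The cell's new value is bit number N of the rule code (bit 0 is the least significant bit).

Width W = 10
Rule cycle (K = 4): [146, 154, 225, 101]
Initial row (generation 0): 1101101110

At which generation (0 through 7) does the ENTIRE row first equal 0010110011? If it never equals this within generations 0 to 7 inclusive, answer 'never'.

Answer: never

Derivation:
Gen 0: 1101101110
Gen 1 (rule 146): 0000000101
Gen 2 (rule 154): 0000001000
Gen 3 (rule 225): 1111100011
Gen 4 (rule 101): 0000101001
Gen 5 (rule 146): 0001000110
Gen 6 (rule 154): 0010101101
Gen 7 (rule 225): 1001010110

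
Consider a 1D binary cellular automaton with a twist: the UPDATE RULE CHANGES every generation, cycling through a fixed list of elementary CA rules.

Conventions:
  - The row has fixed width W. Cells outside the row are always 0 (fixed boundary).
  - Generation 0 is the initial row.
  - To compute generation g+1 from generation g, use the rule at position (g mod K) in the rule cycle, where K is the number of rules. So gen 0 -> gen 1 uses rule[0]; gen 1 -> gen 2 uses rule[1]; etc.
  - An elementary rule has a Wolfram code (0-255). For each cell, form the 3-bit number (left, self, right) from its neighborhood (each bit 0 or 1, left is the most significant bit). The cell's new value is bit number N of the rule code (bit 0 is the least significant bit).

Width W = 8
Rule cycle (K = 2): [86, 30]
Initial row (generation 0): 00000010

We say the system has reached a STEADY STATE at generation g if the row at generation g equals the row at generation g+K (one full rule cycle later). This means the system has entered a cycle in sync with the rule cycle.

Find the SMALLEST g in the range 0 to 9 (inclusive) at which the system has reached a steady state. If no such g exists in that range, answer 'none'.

Answer: 5

Derivation:
Gen 0: 00000010
Gen 1 (rule 86): 00000111
Gen 2 (rule 30): 00001100
Gen 3 (rule 86): 00010110
Gen 4 (rule 30): 00110101
Gen 5 (rule 86): 01010101
Gen 6 (rule 30): 11010101
Gen 7 (rule 86): 01010101
Gen 8 (rule 30): 11010101
Gen 9 (rule 86): 01010101
Gen 10 (rule 30): 11010101
Gen 11 (rule 86): 01010101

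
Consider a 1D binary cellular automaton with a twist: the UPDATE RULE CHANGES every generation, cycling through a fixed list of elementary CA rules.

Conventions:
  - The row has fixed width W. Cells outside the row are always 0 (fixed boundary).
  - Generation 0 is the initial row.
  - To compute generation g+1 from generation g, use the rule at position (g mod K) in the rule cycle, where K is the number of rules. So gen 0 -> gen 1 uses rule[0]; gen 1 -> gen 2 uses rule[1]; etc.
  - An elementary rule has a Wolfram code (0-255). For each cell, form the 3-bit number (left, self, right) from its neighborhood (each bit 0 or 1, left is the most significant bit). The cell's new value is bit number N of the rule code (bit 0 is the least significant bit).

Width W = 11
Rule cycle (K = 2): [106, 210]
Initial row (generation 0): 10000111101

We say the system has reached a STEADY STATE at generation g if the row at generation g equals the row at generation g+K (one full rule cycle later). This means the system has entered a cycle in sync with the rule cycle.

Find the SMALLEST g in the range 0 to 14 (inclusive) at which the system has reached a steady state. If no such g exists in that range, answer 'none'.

Gen 0: 10000111101
Gen 1 (rule 106): 00001100110
Gen 2 (rule 210): 00010111011
Gen 3 (rule 106): 00101101111
Gen 4 (rule 210): 01000100111
Gen 5 (rule 106): 10001001101
Gen 6 (rule 210): 01010110100
Gen 7 (rule 106): 10101111000
Gen 8 (rule 210): 00000111100
Gen 9 (rule 106): 00001100100
Gen 10 (rule 210): 00010111010
Gen 11 (rule 106): 00101101100
Gen 12 (rule 210): 01000100110
Gen 13 (rule 106): 10001001110
Gen 14 (rule 210): 01010110111
Gen 15 (rule 106): 10101111101
Gen 16 (rule 210): 00000111100

Answer: none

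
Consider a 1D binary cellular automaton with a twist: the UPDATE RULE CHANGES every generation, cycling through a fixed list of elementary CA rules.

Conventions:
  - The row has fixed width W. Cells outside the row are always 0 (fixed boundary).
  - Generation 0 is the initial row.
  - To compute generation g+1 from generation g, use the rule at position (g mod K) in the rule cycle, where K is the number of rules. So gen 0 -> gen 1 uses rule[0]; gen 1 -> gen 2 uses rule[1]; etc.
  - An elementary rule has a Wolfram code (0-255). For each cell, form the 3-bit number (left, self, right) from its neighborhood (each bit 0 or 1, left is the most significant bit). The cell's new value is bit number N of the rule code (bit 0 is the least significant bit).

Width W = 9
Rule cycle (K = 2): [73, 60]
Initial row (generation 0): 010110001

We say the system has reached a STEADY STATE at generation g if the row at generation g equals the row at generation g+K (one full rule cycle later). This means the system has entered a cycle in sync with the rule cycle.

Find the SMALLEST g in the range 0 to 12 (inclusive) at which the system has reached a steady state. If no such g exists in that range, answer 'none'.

Answer: none

Derivation:
Gen 0: 010110001
Gen 1 (rule 73): 000110100
Gen 2 (rule 60): 000101110
Gen 3 (rule 73): 110001010
Gen 4 (rule 60): 101001111
Gen 5 (rule 73): 000001001
Gen 6 (rule 60): 000001101
Gen 7 (rule 73): 111101100
Gen 8 (rule 60): 100011010
Gen 9 (rule 73): 001011000
Gen 10 (rule 60): 001110100
Gen 11 (rule 73): 101010001
Gen 12 (rule 60): 111111001
Gen 13 (rule 73): 100001000
Gen 14 (rule 60): 110001100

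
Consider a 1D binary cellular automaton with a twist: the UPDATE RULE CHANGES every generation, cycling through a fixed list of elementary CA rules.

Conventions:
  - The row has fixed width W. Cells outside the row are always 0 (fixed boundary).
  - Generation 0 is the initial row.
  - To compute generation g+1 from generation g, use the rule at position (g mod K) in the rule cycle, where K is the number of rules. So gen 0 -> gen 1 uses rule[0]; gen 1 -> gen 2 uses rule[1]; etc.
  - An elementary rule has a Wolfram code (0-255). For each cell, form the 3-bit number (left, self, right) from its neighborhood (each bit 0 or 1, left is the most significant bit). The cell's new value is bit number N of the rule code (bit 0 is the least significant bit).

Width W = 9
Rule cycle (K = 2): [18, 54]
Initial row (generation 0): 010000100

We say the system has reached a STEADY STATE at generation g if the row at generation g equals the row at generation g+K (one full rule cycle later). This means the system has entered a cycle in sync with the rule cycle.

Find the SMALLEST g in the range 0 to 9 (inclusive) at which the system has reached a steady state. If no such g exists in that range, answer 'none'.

Answer: 3

Derivation:
Gen 0: 010000100
Gen 1 (rule 18): 101001010
Gen 2 (rule 54): 111111111
Gen 3 (rule 18): 000000000
Gen 4 (rule 54): 000000000
Gen 5 (rule 18): 000000000
Gen 6 (rule 54): 000000000
Gen 7 (rule 18): 000000000
Gen 8 (rule 54): 000000000
Gen 9 (rule 18): 000000000
Gen 10 (rule 54): 000000000
Gen 11 (rule 18): 000000000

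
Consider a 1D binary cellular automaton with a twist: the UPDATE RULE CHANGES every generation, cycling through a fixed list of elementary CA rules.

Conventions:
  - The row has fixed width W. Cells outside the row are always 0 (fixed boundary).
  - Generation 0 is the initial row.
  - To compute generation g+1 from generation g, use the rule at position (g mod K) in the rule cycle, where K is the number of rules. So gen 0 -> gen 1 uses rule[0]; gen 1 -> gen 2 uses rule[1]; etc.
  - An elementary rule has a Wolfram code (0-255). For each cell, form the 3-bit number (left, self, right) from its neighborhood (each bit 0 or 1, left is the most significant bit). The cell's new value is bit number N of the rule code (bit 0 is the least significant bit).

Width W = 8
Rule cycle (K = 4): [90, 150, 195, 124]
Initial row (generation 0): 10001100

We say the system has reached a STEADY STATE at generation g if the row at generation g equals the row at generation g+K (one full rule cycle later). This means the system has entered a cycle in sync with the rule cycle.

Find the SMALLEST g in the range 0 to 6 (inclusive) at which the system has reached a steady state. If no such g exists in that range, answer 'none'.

Answer: none

Derivation:
Gen 0: 10001100
Gen 1 (rule 90): 01011110
Gen 2 (rule 150): 11001101
Gen 3 (rule 195): 01010100
Gen 4 (rule 124): 01111110
Gen 5 (rule 90): 11000011
Gen 6 (rule 150): 00100100
Gen 7 (rule 195): 11001001
Gen 8 (rule 124): 11101101
Gen 9 (rule 90): 10101100
Gen 10 (rule 150): 10100010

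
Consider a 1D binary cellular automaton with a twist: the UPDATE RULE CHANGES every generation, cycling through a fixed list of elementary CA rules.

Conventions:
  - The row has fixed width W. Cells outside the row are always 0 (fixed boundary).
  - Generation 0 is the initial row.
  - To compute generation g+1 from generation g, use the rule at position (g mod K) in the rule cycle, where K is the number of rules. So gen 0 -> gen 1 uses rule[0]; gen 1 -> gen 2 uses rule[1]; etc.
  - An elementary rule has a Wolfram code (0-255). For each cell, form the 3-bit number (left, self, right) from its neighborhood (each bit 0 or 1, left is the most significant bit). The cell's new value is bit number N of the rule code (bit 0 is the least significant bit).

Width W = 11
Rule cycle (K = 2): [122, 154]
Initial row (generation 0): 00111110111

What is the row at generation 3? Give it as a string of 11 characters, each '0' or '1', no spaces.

Gen 0: 00111110111
Gen 1 (rule 122): 01100011101
Gen 2 (rule 154): 11010111000
Gen 3 (rule 122): 11101101100

Answer: 11101101100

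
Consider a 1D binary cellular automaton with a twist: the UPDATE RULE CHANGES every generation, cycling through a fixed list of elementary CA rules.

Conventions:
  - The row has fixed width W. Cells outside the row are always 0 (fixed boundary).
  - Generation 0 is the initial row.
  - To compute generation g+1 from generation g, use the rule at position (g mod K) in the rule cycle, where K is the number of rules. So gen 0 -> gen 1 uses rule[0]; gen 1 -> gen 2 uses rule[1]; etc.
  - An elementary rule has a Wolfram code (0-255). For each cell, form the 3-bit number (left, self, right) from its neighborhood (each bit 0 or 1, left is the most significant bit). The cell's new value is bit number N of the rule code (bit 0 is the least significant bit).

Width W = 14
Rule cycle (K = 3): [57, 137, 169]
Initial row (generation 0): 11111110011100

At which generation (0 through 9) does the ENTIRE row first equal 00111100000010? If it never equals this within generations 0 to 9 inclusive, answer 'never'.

Gen 0: 11111110011100
Gen 1 (rule 57): 10000001010011
Gen 2 (rule 137): 00111100000010
Gen 3 (rule 169): 10111001111000
Gen 4 (rule 57): 01100101000111
Gen 5 (rule 137): 01000000010110
Gen 6 (rule 169): 00011111001100
Gen 7 (rule 57): 11010000101011
Gen 8 (rule 137): 10000110000010
Gen 9 (rule 169): 00110100111000

Answer: 2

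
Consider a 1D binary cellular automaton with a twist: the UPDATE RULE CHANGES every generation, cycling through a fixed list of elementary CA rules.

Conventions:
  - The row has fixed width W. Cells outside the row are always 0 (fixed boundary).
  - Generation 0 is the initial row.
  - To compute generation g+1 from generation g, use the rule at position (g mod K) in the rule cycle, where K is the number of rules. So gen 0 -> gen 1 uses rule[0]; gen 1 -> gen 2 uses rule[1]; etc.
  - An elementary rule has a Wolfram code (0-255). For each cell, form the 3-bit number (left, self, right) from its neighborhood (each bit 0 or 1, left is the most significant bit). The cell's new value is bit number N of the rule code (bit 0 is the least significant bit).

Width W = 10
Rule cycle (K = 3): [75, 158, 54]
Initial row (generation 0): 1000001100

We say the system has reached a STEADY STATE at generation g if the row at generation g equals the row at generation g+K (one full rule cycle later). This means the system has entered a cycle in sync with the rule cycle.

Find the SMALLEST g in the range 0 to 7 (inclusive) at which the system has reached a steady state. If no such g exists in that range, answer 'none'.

Gen 0: 1000001100
Gen 1 (rule 75): 0011111101
Gen 2 (rule 158): 0111111001
Gen 3 (rule 54): 1000000111
Gen 4 (rule 75): 0011111101
Gen 5 (rule 158): 0111111001
Gen 6 (rule 54): 1000000111
Gen 7 (rule 75): 0011111101
Gen 8 (rule 158): 0111111001
Gen 9 (rule 54): 1000000111
Gen 10 (rule 75): 0011111101

Answer: 1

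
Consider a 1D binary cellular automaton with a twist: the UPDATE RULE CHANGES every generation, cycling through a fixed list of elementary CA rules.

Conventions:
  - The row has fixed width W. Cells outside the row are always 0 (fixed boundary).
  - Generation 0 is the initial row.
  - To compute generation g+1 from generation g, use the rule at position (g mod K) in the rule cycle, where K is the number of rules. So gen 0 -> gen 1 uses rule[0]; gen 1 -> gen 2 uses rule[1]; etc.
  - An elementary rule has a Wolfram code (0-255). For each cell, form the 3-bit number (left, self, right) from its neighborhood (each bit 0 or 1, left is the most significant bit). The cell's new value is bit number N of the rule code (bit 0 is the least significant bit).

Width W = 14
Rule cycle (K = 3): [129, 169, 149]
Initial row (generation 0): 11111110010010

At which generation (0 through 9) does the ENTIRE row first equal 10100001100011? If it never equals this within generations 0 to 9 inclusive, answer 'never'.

Gen 0: 11111110010010
Gen 1 (rule 129): 01111100000000
Gen 2 (rule 169): 01111001111111
Gen 3 (rule 149): 00110100111110
Gen 4 (rule 129): 10000000011100
Gen 5 (rule 169): 00111111011001
Gen 6 (rule 149): 10011110000101
Gen 7 (rule 129): 00001100110000
Gen 8 (rule 169): 11101000100111
Gen 9 (rule 149): 01001110110010

Answer: never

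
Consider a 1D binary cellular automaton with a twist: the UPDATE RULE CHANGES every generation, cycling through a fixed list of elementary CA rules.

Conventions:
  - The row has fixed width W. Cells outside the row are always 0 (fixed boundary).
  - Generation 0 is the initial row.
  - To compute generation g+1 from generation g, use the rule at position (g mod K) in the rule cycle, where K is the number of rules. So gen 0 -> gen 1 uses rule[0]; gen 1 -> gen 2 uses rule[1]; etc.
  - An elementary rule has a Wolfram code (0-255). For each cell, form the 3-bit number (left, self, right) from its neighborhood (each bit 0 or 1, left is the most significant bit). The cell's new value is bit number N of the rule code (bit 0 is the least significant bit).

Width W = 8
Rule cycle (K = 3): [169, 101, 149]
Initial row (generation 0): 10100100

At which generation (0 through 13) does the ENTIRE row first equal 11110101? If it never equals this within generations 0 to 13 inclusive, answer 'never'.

Gen 0: 10100100
Gen 1 (rule 169): 01000001
Gen 2 (rule 101): 01011101
Gen 3 (rule 149): 01001001
Gen 4 (rule 169): 00000000
Gen 5 (rule 101): 11111111
Gen 6 (rule 149): 01111110
Gen 7 (rule 169): 01111100
Gen 8 (rule 101): 00000101
Gen 9 (rule 149): 11110101
Gen 10 (rule 169): 11101010
Gen 11 (rule 101): 00111110
Gen 12 (rule 149): 10011101
Gen 13 (rule 169): 00011010

Answer: 9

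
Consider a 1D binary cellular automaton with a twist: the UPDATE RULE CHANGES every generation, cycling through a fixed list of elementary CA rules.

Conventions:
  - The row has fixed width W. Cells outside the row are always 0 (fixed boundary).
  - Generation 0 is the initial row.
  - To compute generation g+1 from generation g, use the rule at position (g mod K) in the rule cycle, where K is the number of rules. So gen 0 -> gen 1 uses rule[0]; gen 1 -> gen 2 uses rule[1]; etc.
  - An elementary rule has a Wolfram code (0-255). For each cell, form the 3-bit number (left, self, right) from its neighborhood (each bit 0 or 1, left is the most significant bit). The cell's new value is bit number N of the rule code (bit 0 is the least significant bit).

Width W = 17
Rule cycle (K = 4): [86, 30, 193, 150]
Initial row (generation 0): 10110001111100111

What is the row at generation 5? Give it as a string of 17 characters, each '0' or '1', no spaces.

Answer: 10101000100010110

Derivation:
Gen 0: 10110001111100111
Gen 1 (rule 86): 10011010000111001
Gen 2 (rule 30): 11110011001100111
Gen 3 (rule 193): 01110001000100011
Gen 4 (rule 150): 10101011101110100
Gen 5 (rule 86): 10101000100010110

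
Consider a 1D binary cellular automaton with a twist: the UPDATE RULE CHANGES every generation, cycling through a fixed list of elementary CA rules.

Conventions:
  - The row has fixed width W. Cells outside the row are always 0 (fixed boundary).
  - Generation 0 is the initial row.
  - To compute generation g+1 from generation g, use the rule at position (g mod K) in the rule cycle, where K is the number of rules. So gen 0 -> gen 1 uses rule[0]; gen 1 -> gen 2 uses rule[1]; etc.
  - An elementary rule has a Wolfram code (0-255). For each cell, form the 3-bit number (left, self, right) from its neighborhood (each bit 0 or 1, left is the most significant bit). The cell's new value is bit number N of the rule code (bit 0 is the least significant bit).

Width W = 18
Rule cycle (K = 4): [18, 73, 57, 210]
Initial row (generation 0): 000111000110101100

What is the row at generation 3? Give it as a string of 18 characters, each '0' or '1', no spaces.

Answer: 011001111010000111

Derivation:
Gen 0: 000111000110101100
Gen 1 (rule 18): 001000101000000010
Gen 2 (rule 73): 100010000011111000
Gen 3 (rule 57): 011001111010000111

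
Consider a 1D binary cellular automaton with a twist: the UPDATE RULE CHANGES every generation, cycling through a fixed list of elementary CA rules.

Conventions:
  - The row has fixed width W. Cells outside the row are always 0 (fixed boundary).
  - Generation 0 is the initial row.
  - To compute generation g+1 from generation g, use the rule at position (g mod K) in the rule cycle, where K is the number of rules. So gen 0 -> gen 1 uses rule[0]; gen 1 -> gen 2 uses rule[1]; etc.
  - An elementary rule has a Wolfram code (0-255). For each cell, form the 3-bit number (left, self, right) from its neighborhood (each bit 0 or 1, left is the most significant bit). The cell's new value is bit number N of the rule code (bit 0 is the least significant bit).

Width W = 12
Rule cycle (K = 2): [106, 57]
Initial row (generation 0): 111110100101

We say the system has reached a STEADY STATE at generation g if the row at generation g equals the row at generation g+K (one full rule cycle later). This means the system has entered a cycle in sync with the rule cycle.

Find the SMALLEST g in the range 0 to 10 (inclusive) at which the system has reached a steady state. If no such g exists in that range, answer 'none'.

Answer: 9

Derivation:
Gen 0: 111110100101
Gen 1 (rule 106): 100011001010
Gen 2 (rule 57): 011010100101
Gen 3 (rule 106): 111101001010
Gen 4 (rule 57): 100010100101
Gen 5 (rule 106): 000101001010
Gen 6 (rule 57): 110010100101
Gen 7 (rule 106): 110101001010
Gen 8 (rule 57): 101010100101
Gen 9 (rule 106): 010101001010
Gen 10 (rule 57): 001010100101
Gen 11 (rule 106): 010101001010
Gen 12 (rule 57): 001010100101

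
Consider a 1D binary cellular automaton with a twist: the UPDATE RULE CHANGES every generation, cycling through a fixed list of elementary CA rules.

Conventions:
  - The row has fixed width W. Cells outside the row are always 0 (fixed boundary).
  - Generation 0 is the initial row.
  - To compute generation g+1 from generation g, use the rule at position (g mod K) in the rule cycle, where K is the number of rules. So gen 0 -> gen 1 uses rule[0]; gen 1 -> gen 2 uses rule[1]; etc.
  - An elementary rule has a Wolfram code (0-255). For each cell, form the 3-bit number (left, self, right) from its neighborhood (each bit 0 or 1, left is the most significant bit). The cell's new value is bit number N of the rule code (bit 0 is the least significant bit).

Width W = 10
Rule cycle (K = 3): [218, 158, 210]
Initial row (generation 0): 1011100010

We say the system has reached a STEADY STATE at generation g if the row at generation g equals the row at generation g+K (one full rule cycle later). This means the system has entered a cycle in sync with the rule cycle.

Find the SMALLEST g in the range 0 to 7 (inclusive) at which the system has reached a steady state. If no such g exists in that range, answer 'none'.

Answer: 7

Derivation:
Gen 0: 1011100010
Gen 1 (rule 218): 0011110101
Gen 2 (rule 158): 0111100101
Gen 3 (rule 210): 1011111000
Gen 4 (rule 218): 0011111100
Gen 5 (rule 158): 0111111010
Gen 6 (rule 210): 1011111001
Gen 7 (rule 218): 0011111110
Gen 8 (rule 158): 0111111101
Gen 9 (rule 210): 1011111100
Gen 10 (rule 218): 0011111110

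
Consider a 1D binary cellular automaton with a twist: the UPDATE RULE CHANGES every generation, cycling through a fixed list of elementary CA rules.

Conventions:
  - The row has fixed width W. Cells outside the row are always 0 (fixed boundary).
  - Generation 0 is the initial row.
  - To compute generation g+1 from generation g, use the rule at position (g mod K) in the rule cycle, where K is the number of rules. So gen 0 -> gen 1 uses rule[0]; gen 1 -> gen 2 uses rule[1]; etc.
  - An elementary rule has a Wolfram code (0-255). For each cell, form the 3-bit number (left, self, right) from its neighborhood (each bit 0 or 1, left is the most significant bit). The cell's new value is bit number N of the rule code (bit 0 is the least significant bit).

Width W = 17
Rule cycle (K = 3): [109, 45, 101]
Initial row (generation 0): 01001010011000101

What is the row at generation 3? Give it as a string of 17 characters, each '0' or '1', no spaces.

Gen 0: 01001010011000101
Gen 1 (rule 109): 01001110011010111
Gen 2 (rule 45): 01001000010111100
Gen 3 (rule 101): 01001011011000101

Answer: 01001011011000101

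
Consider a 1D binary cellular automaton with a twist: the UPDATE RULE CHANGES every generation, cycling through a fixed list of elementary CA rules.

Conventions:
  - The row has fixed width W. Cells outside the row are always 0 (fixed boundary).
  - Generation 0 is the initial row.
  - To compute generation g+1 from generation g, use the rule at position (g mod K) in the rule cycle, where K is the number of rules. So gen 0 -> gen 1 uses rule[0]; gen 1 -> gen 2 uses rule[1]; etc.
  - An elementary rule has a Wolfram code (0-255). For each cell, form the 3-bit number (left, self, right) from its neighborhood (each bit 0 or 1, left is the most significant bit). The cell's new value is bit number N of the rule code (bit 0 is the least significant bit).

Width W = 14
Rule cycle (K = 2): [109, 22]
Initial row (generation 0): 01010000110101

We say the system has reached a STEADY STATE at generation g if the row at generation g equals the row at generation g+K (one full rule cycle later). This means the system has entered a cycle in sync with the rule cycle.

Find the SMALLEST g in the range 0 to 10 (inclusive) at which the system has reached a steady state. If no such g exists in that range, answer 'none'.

Answer: 2

Derivation:
Gen 0: 01010000110101
Gen 1 (rule 109): 01110110111111
Gen 2 (rule 22): 10000000000000
Gen 3 (rule 109): 10111111111111
Gen 4 (rule 22): 10000000000000
Gen 5 (rule 109): 10111111111111
Gen 6 (rule 22): 10000000000000
Gen 7 (rule 109): 10111111111111
Gen 8 (rule 22): 10000000000000
Gen 9 (rule 109): 10111111111111
Gen 10 (rule 22): 10000000000000
Gen 11 (rule 109): 10111111111111
Gen 12 (rule 22): 10000000000000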